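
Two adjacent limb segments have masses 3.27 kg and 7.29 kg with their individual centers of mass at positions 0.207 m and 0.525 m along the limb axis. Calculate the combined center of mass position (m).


COM = (m1*x1 + m2*x2) / (m1 + m2)
COM = (3.27*0.207 + 7.29*0.525) / (3.27 + 7.29)
Numerator = 4.5041
Denominator = 10.5600
COM = 0.4265


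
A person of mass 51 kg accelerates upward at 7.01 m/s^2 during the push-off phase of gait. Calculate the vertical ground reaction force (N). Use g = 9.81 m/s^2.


GRF = m * (g + a)
GRF = 51 * (9.81 + 7.01)
GRF = 51 * 16.8200
GRF = 857.8200


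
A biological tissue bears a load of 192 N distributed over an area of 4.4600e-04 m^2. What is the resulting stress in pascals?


stress = F / A
stress = 192 / 4.4600e-04
stress = 430493.2735


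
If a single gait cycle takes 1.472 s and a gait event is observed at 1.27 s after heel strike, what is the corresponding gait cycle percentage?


pct = (event_time / cycle_time) * 100
pct = (1.27 / 1.472) * 100
ratio = 0.8628
pct = 86.2772


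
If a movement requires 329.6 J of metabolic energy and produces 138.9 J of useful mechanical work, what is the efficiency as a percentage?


eta = (W_mech / E_meta) * 100
eta = (138.9 / 329.6) * 100
ratio = 0.4214
eta = 42.1420


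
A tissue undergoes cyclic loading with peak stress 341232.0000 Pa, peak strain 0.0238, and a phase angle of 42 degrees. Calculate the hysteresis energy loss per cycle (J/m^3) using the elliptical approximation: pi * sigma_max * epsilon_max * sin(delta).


E_loss = pi * sigma_max * epsilon_max * sin(delta)
delta = 42 deg = 0.7330 rad
sin(delta) = 0.6691
E_loss = pi * 341232.0000 * 0.0238 * 0.6691
E_loss = 17072.1209


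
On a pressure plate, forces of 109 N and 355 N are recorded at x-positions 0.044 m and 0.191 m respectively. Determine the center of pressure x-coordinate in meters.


COP_x = (F1*x1 + F2*x2) / (F1 + F2)
COP_x = (109*0.044 + 355*0.191) / (109 + 355)
Numerator = 72.6010
Denominator = 464
COP_x = 0.1565


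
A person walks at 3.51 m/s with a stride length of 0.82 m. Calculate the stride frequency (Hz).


f = v / stride_length
f = 3.51 / 0.82
f = 4.2805


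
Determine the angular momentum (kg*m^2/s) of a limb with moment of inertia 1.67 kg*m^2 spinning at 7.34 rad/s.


L = I * omega
L = 1.67 * 7.34
L = 12.2578


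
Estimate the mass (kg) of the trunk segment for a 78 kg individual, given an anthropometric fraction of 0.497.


m_segment = body_mass * fraction
m_segment = 78 * 0.497
m_segment = 38.7660


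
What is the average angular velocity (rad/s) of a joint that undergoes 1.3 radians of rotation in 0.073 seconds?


omega = delta_theta / delta_t
omega = 1.3 / 0.073
omega = 17.8082


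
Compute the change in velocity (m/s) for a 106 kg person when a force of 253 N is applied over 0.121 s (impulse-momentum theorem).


J = F * dt = 253 * 0.121 = 30.6130 N*s
delta_v = J / m
delta_v = 30.6130 / 106
delta_v = 0.2888


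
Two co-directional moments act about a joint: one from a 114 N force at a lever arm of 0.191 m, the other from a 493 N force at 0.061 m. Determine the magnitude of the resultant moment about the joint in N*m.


M = F1 * d1 + F2 * d2
M = 114 * 0.191 + 493 * 0.061
M = 21.7740 + 30.0730
M = 51.8470


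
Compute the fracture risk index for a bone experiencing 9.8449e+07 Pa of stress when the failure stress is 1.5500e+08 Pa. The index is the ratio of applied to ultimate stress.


FRI = applied / ultimate
FRI = 9.8449e+07 / 1.5500e+08
FRI = 0.6352


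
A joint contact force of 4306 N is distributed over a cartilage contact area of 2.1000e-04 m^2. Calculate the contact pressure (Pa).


P = F / A
P = 4306 / 2.1000e-04
P = 2.0505e+07


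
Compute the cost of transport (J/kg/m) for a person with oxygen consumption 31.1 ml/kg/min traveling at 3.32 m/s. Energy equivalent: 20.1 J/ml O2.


Power per kg = VO2 * 20.1 / 60
Power per kg = 31.1 * 20.1 / 60 = 10.4185 W/kg
Cost = power_per_kg / speed
Cost = 10.4185 / 3.32
Cost = 3.1381


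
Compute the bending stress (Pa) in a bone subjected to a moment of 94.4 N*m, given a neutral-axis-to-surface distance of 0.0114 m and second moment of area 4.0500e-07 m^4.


sigma = M * c / I
sigma = 94.4 * 0.0114 / 4.0500e-07
M * c = 1.0762
sigma = 2.6572e+06


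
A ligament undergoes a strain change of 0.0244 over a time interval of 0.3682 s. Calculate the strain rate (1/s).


strain_rate = delta_strain / delta_t
strain_rate = 0.0244 / 0.3682
strain_rate = 0.0663


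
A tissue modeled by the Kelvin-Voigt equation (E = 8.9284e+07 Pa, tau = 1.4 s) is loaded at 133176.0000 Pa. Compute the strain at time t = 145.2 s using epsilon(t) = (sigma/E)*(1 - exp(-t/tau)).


epsilon(t) = (sigma/E) * (1 - exp(-t/tau))
sigma/E = 133176.0000 / 8.9284e+07 = 0.0015
exp(-t/tau) = exp(-145.2 / 1.4) = 9.0669e-46
epsilon = 0.0015 * (1 - 9.0669e-46)
epsilon = 0.0015


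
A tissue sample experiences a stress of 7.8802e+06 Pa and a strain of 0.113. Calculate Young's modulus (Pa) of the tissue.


E = stress / strain
E = 7.8802e+06 / 0.113
E = 6.9736e+07


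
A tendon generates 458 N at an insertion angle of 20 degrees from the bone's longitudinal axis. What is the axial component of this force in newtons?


F_eff = F_tendon * cos(theta)
theta = 20 deg = 0.3491 rad
cos(theta) = 0.9397
F_eff = 458 * 0.9397
F_eff = 430.3792


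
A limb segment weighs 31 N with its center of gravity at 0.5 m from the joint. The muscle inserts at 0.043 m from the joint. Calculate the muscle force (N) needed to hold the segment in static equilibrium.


F_muscle = W * d_load / d_muscle
F_muscle = 31 * 0.5 / 0.043
Numerator = 15.5000
F_muscle = 360.4651


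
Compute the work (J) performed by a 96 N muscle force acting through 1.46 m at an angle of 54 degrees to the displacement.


W = F * d * cos(theta)
theta = 54 deg = 0.9425 rad
cos(theta) = 0.5878
W = 96 * 1.46 * 0.5878
W = 82.3840


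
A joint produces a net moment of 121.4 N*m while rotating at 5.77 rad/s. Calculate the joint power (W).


P = M * omega
P = 121.4 * 5.77
P = 700.4780


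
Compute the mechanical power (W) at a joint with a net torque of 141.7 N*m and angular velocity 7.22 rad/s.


P = M * omega
P = 141.7 * 7.22
P = 1023.0740


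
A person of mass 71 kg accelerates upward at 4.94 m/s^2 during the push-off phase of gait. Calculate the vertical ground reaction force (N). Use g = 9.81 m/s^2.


GRF = m * (g + a)
GRF = 71 * (9.81 + 4.94)
GRF = 71 * 14.7500
GRF = 1047.2500


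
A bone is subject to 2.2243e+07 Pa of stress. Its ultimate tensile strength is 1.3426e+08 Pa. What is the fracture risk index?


FRI = applied / ultimate
FRI = 2.2243e+07 / 1.3426e+08
FRI = 0.1657


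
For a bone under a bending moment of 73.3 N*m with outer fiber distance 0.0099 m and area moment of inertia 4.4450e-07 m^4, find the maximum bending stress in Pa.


sigma = M * c / I
sigma = 73.3 * 0.0099 / 4.4450e-07
M * c = 0.7257
sigma = 1.6326e+06


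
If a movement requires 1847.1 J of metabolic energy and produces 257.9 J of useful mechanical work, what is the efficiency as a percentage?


eta = (W_mech / E_meta) * 100
eta = (257.9 / 1847.1) * 100
ratio = 0.1396
eta = 13.9624


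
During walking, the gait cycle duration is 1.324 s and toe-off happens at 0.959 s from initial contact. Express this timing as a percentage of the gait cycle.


pct = (event_time / cycle_time) * 100
pct = (0.959 / 1.324) * 100
ratio = 0.7243
pct = 72.4320


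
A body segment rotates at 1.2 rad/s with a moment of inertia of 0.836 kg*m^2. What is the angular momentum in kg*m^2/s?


L = I * omega
L = 0.836 * 1.2
L = 1.0032


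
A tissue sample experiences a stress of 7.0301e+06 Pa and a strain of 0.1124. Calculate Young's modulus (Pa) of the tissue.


E = stress / strain
E = 7.0301e+06 / 0.1124
E = 6.2545e+07


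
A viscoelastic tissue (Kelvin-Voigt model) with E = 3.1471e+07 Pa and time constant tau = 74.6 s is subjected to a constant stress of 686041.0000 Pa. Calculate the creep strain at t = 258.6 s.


epsilon(t) = (sigma/E) * (1 - exp(-t/tau))
sigma/E = 686041.0000 / 3.1471e+07 = 0.0218
exp(-t/tau) = exp(-258.6 / 74.6) = 0.0312
epsilon = 0.0218 * (1 - 0.0312)
epsilon = 0.0211


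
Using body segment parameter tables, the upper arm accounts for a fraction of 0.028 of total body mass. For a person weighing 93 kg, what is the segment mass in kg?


m_segment = body_mass * fraction
m_segment = 93 * 0.028
m_segment = 2.6040


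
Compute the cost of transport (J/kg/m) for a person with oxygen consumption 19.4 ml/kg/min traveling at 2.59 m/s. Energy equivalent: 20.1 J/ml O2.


Power per kg = VO2 * 20.1 / 60
Power per kg = 19.4 * 20.1 / 60 = 6.4990 W/kg
Cost = power_per_kg / speed
Cost = 6.4990 / 2.59
Cost = 2.5093


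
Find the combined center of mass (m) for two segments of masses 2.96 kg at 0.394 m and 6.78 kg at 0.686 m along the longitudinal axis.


COM = (m1*x1 + m2*x2) / (m1 + m2)
COM = (2.96*0.394 + 6.78*0.686) / (2.96 + 6.78)
Numerator = 5.8173
Denominator = 9.7400
COM = 0.5973


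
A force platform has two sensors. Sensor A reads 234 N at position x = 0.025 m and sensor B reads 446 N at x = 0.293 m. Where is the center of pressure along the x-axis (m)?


COP_x = (F1*x1 + F2*x2) / (F1 + F2)
COP_x = (234*0.025 + 446*0.293) / (234 + 446)
Numerator = 136.5280
Denominator = 680
COP_x = 0.2008


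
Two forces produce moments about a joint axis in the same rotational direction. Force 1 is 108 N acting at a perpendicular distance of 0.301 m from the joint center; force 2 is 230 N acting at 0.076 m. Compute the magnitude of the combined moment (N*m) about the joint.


M = F1 * d1 + F2 * d2
M = 108 * 0.301 + 230 * 0.076
M = 32.5080 + 17.4800
M = 49.9880


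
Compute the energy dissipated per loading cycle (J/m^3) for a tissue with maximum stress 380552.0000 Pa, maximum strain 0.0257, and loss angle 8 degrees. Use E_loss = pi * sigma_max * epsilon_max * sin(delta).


E_loss = pi * sigma_max * epsilon_max * sin(delta)
delta = 8 deg = 0.1396 rad
sin(delta) = 0.1392
E_loss = pi * 380552.0000 * 0.0257 * 0.1392
E_loss = 4276.1439


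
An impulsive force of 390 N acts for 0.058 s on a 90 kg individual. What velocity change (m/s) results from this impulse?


J = F * dt = 390 * 0.058 = 22.6200 N*s
delta_v = J / m
delta_v = 22.6200 / 90
delta_v = 0.2513


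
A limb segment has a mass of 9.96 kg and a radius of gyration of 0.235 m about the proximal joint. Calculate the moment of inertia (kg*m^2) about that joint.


I = m * k^2
I = 9.96 * 0.235^2
k^2 = 0.0552
I = 0.5500


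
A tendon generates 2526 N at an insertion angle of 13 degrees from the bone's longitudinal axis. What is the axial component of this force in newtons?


F_eff = F_tendon * cos(theta)
theta = 13 deg = 0.2269 rad
cos(theta) = 0.9744
F_eff = 2526 * 0.9744
F_eff = 2461.2588


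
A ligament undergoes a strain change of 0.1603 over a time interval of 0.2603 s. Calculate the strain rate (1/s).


strain_rate = delta_strain / delta_t
strain_rate = 0.1603 / 0.2603
strain_rate = 0.6158


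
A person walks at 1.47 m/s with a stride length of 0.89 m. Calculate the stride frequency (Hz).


f = v / stride_length
f = 1.47 / 0.89
f = 1.6517


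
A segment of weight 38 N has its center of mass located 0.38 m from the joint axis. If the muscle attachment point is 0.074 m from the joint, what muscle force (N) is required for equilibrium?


F_muscle = W * d_load / d_muscle
F_muscle = 38 * 0.38 / 0.074
Numerator = 14.4400
F_muscle = 195.1351


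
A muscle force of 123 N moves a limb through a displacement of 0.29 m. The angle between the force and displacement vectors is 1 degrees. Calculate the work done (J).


W = F * d * cos(theta)
theta = 1 deg = 0.0175 rad
cos(theta) = 0.9998
W = 123 * 0.29 * 0.9998
W = 35.6646


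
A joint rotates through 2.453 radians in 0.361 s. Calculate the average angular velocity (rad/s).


omega = delta_theta / delta_t
omega = 2.453 / 0.361
omega = 6.7950


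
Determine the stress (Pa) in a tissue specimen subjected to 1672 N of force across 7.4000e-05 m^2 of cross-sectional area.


stress = F / A
stress = 1672 / 7.4000e-05
stress = 2.2595e+07


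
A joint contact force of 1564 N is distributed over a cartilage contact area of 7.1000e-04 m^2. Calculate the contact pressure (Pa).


P = F / A
P = 1564 / 7.1000e-04
P = 2.2028e+06


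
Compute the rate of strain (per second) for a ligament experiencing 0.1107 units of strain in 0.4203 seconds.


strain_rate = delta_strain / delta_t
strain_rate = 0.1107 / 0.4203
strain_rate = 0.2634


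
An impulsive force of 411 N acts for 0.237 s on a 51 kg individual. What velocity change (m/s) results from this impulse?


J = F * dt = 411 * 0.237 = 97.4070 N*s
delta_v = J / m
delta_v = 97.4070 / 51
delta_v = 1.9099


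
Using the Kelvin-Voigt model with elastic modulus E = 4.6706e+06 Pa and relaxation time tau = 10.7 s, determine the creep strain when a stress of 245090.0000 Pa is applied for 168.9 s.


epsilon(t) = (sigma/E) * (1 - exp(-t/tau))
sigma/E = 245090.0000 / 4.6706e+06 = 0.0525
exp(-t/tau) = exp(-168.9 / 10.7) = 1.3952e-07
epsilon = 0.0525 * (1 - 1.3952e-07)
epsilon = 0.0525


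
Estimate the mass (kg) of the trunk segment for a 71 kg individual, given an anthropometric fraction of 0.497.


m_segment = body_mass * fraction
m_segment = 71 * 0.497
m_segment = 35.2870


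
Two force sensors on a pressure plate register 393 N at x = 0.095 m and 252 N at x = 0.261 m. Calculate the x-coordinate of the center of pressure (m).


COP_x = (F1*x1 + F2*x2) / (F1 + F2)
COP_x = (393*0.095 + 252*0.261) / (393 + 252)
Numerator = 103.1070
Denominator = 645
COP_x = 0.1599


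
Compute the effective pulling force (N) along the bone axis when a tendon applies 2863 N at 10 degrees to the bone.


F_eff = F_tendon * cos(theta)
theta = 10 deg = 0.1745 rad
cos(theta) = 0.9848
F_eff = 2863 * 0.9848
F_eff = 2819.5046


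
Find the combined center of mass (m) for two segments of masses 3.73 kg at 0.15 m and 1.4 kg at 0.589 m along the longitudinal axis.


COM = (m1*x1 + m2*x2) / (m1 + m2)
COM = (3.73*0.15 + 1.4*0.589) / (3.73 + 1.4)
Numerator = 1.3841
Denominator = 5.1300
COM = 0.2698


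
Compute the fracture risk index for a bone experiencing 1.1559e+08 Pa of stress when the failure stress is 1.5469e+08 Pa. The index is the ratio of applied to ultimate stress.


FRI = applied / ultimate
FRI = 1.1559e+08 / 1.5469e+08
FRI = 0.7472


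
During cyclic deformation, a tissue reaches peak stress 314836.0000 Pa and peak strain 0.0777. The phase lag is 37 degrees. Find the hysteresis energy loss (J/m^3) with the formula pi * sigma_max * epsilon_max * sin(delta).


E_loss = pi * sigma_max * epsilon_max * sin(delta)
delta = 37 deg = 0.6458 rad
sin(delta) = 0.6018
E_loss = pi * 314836.0000 * 0.0777 * 0.6018
E_loss = 46250.6992


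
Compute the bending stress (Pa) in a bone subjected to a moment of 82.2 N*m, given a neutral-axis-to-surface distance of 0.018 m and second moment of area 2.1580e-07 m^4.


sigma = M * c / I
sigma = 82.2 * 0.018 / 2.1580e-07
M * c = 1.4796
sigma = 6.8563e+06


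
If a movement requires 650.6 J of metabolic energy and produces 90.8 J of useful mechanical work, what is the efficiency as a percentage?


eta = (W_mech / E_meta) * 100
eta = (90.8 / 650.6) * 100
ratio = 0.1396
eta = 13.9563


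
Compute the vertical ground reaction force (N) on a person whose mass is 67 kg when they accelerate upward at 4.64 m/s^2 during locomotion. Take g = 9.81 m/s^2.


GRF = m * (g + a)
GRF = 67 * (9.81 + 4.64)
GRF = 67 * 14.4500
GRF = 968.1500


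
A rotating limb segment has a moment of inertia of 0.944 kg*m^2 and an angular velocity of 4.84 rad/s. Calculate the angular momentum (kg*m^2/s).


L = I * omega
L = 0.944 * 4.84
L = 4.5690


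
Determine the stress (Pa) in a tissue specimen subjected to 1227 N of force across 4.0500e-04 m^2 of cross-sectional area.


stress = F / A
stress = 1227 / 4.0500e-04
stress = 3.0296e+06


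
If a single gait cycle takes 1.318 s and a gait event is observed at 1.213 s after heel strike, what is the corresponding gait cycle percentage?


pct = (event_time / cycle_time) * 100
pct = (1.213 / 1.318) * 100
ratio = 0.9203
pct = 92.0334


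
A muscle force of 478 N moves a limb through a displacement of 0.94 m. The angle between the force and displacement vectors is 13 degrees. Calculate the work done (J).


W = F * d * cos(theta)
theta = 13 deg = 0.2269 rad
cos(theta) = 0.9744
W = 478 * 0.94 * 0.9744
W = 437.8040


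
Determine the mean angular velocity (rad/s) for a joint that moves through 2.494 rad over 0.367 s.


omega = delta_theta / delta_t
omega = 2.494 / 0.367
omega = 6.7956


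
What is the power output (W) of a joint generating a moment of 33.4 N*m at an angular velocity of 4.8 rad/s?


P = M * omega
P = 33.4 * 4.8
P = 160.3200


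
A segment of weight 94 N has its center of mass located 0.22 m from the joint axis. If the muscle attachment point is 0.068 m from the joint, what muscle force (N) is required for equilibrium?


F_muscle = W * d_load / d_muscle
F_muscle = 94 * 0.22 / 0.068
Numerator = 20.6800
F_muscle = 304.1176


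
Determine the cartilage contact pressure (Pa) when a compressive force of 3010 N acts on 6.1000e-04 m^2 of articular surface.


P = F / A
P = 3010 / 6.1000e-04
P = 4.9344e+06


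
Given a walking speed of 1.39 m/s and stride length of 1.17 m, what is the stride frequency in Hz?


f = v / stride_length
f = 1.39 / 1.17
f = 1.1880


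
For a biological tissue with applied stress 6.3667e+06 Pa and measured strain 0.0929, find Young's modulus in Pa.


E = stress / strain
E = 6.3667e+06 / 0.0929
E = 6.8533e+07


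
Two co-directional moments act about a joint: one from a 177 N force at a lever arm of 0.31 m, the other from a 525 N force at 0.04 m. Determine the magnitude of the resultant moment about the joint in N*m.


M = F1 * d1 + F2 * d2
M = 177 * 0.31 + 525 * 0.04
M = 54.8700 + 21.0000
M = 75.8700


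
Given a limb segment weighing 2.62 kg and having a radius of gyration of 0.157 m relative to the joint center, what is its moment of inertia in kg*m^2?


I = m * k^2
I = 2.62 * 0.157^2
k^2 = 0.0246
I = 0.0646


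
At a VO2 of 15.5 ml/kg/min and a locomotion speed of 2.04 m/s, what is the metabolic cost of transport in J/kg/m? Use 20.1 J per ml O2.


Power per kg = VO2 * 20.1 / 60
Power per kg = 15.5 * 20.1 / 60 = 5.1925 W/kg
Cost = power_per_kg / speed
Cost = 5.1925 / 2.04
Cost = 2.5453


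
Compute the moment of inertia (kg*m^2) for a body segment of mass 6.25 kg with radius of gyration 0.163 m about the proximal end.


I = m * k^2
I = 6.25 * 0.163^2
k^2 = 0.0266
I = 0.1661


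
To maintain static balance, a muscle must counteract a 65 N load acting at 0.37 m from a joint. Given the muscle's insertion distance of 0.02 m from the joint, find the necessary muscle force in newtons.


F_muscle = W * d_load / d_muscle
F_muscle = 65 * 0.37 / 0.02
Numerator = 24.0500
F_muscle = 1202.5000


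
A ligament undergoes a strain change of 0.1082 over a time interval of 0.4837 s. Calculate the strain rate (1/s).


strain_rate = delta_strain / delta_t
strain_rate = 0.1082 / 0.4837
strain_rate = 0.2237


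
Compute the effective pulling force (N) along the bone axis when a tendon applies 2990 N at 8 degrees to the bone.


F_eff = F_tendon * cos(theta)
theta = 8 deg = 0.1396 rad
cos(theta) = 0.9903
F_eff = 2990 * 0.9903
F_eff = 2960.9015


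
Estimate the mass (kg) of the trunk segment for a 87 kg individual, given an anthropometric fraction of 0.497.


m_segment = body_mass * fraction
m_segment = 87 * 0.497
m_segment = 43.2390


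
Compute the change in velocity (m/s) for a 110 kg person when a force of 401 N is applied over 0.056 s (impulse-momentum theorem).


J = F * dt = 401 * 0.056 = 22.4560 N*s
delta_v = J / m
delta_v = 22.4560 / 110
delta_v = 0.2041


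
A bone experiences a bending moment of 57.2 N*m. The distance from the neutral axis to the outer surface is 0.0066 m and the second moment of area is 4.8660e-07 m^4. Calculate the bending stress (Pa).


sigma = M * c / I
sigma = 57.2 * 0.0066 / 4.8660e-07
M * c = 0.3775
sigma = 775832.3058


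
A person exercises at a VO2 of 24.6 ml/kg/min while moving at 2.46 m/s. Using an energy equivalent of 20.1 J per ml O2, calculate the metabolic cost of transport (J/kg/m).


Power per kg = VO2 * 20.1 / 60
Power per kg = 24.6 * 20.1 / 60 = 8.2410 W/kg
Cost = power_per_kg / speed
Cost = 8.2410 / 2.46
Cost = 3.3500


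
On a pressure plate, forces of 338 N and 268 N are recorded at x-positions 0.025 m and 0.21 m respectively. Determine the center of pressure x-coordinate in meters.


COP_x = (F1*x1 + F2*x2) / (F1 + F2)
COP_x = (338*0.025 + 268*0.21) / (338 + 268)
Numerator = 64.7300
Denominator = 606
COP_x = 0.1068


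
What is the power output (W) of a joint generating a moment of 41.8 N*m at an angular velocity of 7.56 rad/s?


P = M * omega
P = 41.8 * 7.56
P = 316.0080


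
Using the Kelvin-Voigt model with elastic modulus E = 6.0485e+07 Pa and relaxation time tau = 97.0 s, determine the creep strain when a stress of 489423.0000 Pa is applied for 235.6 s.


epsilon(t) = (sigma/E) * (1 - exp(-t/tau))
sigma/E = 489423.0000 / 6.0485e+07 = 0.0081
exp(-t/tau) = exp(-235.6 / 97.0) = 0.0881
epsilon = 0.0081 * (1 - 0.0881)
epsilon = 0.0074


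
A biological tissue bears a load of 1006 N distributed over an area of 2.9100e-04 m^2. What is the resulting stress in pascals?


stress = F / A
stress = 1006 / 2.9100e-04
stress = 3.4570e+06


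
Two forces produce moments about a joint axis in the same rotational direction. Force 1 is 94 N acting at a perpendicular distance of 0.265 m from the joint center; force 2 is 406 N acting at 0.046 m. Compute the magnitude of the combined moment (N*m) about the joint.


M = F1 * d1 + F2 * d2
M = 94 * 0.265 + 406 * 0.046
M = 24.9100 + 18.6760
M = 43.5860


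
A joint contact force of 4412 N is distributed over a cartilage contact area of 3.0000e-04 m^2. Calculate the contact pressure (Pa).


P = F / A
P = 4412 / 3.0000e-04
P = 1.4707e+07


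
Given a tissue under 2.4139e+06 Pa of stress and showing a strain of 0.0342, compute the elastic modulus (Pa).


E = stress / strain
E = 2.4139e+06 / 0.0342
E = 7.0582e+07


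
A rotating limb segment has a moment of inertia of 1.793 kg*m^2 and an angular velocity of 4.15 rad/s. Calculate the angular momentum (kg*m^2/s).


L = I * omega
L = 1.793 * 4.15
L = 7.4409


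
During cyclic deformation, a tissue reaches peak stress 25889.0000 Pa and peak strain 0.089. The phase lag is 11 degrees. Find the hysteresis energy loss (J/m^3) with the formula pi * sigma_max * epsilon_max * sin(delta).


E_loss = pi * sigma_max * epsilon_max * sin(delta)
delta = 11 deg = 0.1920 rad
sin(delta) = 0.1908
E_loss = pi * 25889.0000 * 0.089 * 0.1908
E_loss = 1381.1918


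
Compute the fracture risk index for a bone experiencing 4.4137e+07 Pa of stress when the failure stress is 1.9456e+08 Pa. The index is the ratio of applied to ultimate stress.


FRI = applied / ultimate
FRI = 4.4137e+07 / 1.9456e+08
FRI = 0.2269


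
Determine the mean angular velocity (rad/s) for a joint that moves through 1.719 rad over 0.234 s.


omega = delta_theta / delta_t
omega = 1.719 / 0.234
omega = 7.3462


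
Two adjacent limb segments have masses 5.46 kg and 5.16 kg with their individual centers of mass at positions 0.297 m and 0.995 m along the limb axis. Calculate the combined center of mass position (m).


COM = (m1*x1 + m2*x2) / (m1 + m2)
COM = (5.46*0.297 + 5.16*0.995) / (5.46 + 5.16)
Numerator = 6.7558
Denominator = 10.6200
COM = 0.6361


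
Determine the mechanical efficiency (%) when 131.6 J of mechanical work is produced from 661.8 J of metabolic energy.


eta = (W_mech / E_meta) * 100
eta = (131.6 / 661.8) * 100
ratio = 0.1989
eta = 19.8852


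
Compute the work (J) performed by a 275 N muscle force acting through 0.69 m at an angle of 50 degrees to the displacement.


W = F * d * cos(theta)
theta = 50 deg = 0.8727 rad
cos(theta) = 0.6428
W = 275 * 0.69 * 0.6428
W = 121.9689


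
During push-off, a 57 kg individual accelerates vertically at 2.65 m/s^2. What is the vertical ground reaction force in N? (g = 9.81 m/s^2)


GRF = m * (g + a)
GRF = 57 * (9.81 + 2.65)
GRF = 57 * 12.4600
GRF = 710.2200


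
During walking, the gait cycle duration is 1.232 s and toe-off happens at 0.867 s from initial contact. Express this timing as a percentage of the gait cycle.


pct = (event_time / cycle_time) * 100
pct = (0.867 / 1.232) * 100
ratio = 0.7037
pct = 70.3734


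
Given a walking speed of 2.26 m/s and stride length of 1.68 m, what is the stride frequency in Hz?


f = v / stride_length
f = 2.26 / 1.68
f = 1.3452


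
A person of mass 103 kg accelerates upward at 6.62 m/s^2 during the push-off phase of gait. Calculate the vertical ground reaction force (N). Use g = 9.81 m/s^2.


GRF = m * (g + a)
GRF = 103 * (9.81 + 6.62)
GRF = 103 * 16.4300
GRF = 1692.2900


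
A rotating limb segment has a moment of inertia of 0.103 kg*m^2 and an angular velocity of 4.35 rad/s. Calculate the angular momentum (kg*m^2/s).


L = I * omega
L = 0.103 * 4.35
L = 0.4480


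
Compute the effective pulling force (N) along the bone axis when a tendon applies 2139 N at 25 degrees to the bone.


F_eff = F_tendon * cos(theta)
theta = 25 deg = 0.4363 rad
cos(theta) = 0.9063
F_eff = 2139 * 0.9063
F_eff = 1938.5924


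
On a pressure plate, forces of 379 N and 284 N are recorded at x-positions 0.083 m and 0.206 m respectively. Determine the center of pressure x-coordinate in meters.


COP_x = (F1*x1 + F2*x2) / (F1 + F2)
COP_x = (379*0.083 + 284*0.206) / (379 + 284)
Numerator = 89.9610
Denominator = 663
COP_x = 0.1357


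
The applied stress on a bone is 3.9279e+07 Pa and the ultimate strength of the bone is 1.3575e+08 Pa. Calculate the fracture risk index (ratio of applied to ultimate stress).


FRI = applied / ultimate
FRI = 3.9279e+07 / 1.3575e+08
FRI = 0.2893


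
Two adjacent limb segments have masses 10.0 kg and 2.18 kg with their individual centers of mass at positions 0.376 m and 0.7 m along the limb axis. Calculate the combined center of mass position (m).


COM = (m1*x1 + m2*x2) / (m1 + m2)
COM = (10.0*0.376 + 2.18*0.7) / (10.0 + 2.18)
Numerator = 5.2860
Denominator = 12.1800
COM = 0.4340


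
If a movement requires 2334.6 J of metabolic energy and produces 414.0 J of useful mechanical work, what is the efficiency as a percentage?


eta = (W_mech / E_meta) * 100
eta = (414.0 / 2334.6) * 100
ratio = 0.1773
eta = 17.7332


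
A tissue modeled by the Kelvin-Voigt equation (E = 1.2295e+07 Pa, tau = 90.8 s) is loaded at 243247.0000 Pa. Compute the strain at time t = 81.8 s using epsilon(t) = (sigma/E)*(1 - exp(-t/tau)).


epsilon(t) = (sigma/E) * (1 - exp(-t/tau))
sigma/E = 243247.0000 / 1.2295e+07 = 0.0198
exp(-t/tau) = exp(-81.8 / 90.8) = 0.4062
epsilon = 0.0198 * (1 - 0.4062)
epsilon = 0.0117


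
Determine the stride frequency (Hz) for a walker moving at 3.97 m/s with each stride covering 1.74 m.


f = v / stride_length
f = 3.97 / 1.74
f = 2.2816


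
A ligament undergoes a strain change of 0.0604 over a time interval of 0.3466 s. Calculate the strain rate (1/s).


strain_rate = delta_strain / delta_t
strain_rate = 0.0604 / 0.3466
strain_rate = 0.1743


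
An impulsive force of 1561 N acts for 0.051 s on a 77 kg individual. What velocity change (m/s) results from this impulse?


J = F * dt = 1561 * 0.051 = 79.6110 N*s
delta_v = J / m
delta_v = 79.6110 / 77
delta_v = 1.0339


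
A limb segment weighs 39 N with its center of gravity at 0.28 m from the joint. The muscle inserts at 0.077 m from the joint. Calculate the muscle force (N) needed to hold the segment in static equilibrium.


F_muscle = W * d_load / d_muscle
F_muscle = 39 * 0.28 / 0.077
Numerator = 10.9200
F_muscle = 141.8182


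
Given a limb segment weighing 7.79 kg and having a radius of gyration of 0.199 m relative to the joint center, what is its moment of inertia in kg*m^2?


I = m * k^2
I = 7.79 * 0.199^2
k^2 = 0.0396
I = 0.3085


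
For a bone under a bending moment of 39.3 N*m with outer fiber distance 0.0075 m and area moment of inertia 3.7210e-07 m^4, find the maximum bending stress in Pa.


sigma = M * c / I
sigma = 39.3 * 0.0075 / 3.7210e-07
M * c = 0.2947
sigma = 792125.7726


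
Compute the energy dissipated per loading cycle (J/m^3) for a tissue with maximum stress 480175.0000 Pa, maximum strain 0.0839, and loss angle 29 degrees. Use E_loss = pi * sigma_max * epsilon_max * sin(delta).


E_loss = pi * sigma_max * epsilon_max * sin(delta)
delta = 29 deg = 0.5061 rad
sin(delta) = 0.4848
E_loss = pi * 480175.0000 * 0.0839 * 0.4848
E_loss = 61359.6124


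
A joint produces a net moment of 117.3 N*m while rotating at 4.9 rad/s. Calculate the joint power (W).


P = M * omega
P = 117.3 * 4.9
P = 574.7700


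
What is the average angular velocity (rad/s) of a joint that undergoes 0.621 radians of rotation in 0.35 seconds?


omega = delta_theta / delta_t
omega = 0.621 / 0.35
omega = 1.7743


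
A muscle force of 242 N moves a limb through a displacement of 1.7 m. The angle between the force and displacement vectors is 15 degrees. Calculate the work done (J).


W = F * d * cos(theta)
theta = 15 deg = 0.2618 rad
cos(theta) = 0.9659
W = 242 * 1.7 * 0.9659
W = 397.3819


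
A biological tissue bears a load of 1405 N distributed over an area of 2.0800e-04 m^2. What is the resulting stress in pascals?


stress = F / A
stress = 1405 / 2.0800e-04
stress = 6.7548e+06


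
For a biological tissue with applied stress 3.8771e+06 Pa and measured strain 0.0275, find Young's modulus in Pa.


E = stress / strain
E = 3.8771e+06 / 0.0275
E = 1.4099e+08


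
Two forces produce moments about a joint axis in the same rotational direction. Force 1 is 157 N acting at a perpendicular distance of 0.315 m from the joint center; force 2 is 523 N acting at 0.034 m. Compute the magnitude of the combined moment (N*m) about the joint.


M = F1 * d1 + F2 * d2
M = 157 * 0.315 + 523 * 0.034
M = 49.4550 + 17.7820
M = 67.2370


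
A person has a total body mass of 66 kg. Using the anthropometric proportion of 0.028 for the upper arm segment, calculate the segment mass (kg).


m_segment = body_mass * fraction
m_segment = 66 * 0.028
m_segment = 1.8480


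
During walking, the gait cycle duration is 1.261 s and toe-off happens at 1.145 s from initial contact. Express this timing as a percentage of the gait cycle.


pct = (event_time / cycle_time) * 100
pct = (1.145 / 1.261) * 100
ratio = 0.9080
pct = 90.8010


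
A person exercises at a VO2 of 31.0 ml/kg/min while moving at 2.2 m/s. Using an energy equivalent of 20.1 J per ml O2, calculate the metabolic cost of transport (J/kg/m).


Power per kg = VO2 * 20.1 / 60
Power per kg = 31.0 * 20.1 / 60 = 10.3850 W/kg
Cost = power_per_kg / speed
Cost = 10.3850 / 2.2
Cost = 4.7205


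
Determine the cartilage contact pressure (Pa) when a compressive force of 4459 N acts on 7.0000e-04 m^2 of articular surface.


P = F / A
P = 4459 / 7.0000e-04
P = 6.3700e+06


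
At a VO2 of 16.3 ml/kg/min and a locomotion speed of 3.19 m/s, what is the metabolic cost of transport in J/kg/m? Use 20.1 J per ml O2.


Power per kg = VO2 * 20.1 / 60
Power per kg = 16.3 * 20.1 / 60 = 5.4605 W/kg
Cost = power_per_kg / speed
Cost = 5.4605 / 3.19
Cost = 1.7118


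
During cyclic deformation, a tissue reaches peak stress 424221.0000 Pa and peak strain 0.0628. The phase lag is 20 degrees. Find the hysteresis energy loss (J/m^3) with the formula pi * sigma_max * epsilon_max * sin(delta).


E_loss = pi * sigma_max * epsilon_max * sin(delta)
delta = 20 deg = 0.3491 rad
sin(delta) = 0.3420
E_loss = pi * 424221.0000 * 0.0628 * 0.3420
E_loss = 28625.5187


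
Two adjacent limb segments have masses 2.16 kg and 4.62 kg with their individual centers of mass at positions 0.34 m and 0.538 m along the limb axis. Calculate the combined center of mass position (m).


COM = (m1*x1 + m2*x2) / (m1 + m2)
COM = (2.16*0.34 + 4.62*0.538) / (2.16 + 4.62)
Numerator = 3.2200
Denominator = 6.7800
COM = 0.4749


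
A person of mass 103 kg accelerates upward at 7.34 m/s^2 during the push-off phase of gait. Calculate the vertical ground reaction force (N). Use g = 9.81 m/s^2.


GRF = m * (g + a)
GRF = 103 * (9.81 + 7.34)
GRF = 103 * 17.1500
GRF = 1766.4500


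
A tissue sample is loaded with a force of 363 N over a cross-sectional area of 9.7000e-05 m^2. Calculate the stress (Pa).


stress = F / A
stress = 363 / 9.7000e-05
stress = 3.7423e+06


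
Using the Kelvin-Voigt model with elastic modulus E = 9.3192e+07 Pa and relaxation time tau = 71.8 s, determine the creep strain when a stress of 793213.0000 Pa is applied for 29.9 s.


epsilon(t) = (sigma/E) * (1 - exp(-t/tau))
sigma/E = 793213.0000 / 9.3192e+07 = 0.0085
exp(-t/tau) = exp(-29.9 / 71.8) = 0.6594
epsilon = 0.0085 * (1 - 0.6594)
epsilon = 0.0029


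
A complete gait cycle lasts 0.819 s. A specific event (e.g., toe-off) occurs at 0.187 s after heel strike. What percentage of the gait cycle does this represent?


pct = (event_time / cycle_time) * 100
pct = (0.187 / 0.819) * 100
ratio = 0.2283
pct = 22.8327


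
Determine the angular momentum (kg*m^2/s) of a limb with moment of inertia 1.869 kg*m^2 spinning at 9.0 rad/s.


L = I * omega
L = 1.869 * 9.0
L = 16.8210


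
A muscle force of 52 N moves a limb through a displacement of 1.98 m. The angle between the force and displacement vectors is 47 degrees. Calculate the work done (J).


W = F * d * cos(theta)
theta = 47 deg = 0.8203 rad
cos(theta) = 0.6820
W = 52 * 1.98 * 0.6820
W = 70.2186


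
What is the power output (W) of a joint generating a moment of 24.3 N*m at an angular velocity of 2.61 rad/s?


P = M * omega
P = 24.3 * 2.61
P = 63.4230


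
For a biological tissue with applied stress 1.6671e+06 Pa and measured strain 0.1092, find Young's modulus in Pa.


E = stress / strain
E = 1.6671e+06 / 0.1092
E = 1.5266e+07


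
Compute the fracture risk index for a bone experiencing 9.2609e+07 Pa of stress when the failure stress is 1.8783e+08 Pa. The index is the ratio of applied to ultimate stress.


FRI = applied / ultimate
FRI = 9.2609e+07 / 1.8783e+08
FRI = 0.4930


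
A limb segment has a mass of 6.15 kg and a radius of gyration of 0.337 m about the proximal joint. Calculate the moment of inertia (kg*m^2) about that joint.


I = m * k^2
I = 6.15 * 0.337^2
k^2 = 0.1136
I = 0.6984


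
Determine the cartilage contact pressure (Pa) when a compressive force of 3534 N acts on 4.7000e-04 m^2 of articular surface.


P = F / A
P = 3534 / 4.7000e-04
P = 7.5191e+06


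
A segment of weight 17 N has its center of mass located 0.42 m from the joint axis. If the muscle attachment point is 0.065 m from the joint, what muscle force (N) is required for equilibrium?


F_muscle = W * d_load / d_muscle
F_muscle = 17 * 0.42 / 0.065
Numerator = 7.1400
F_muscle = 109.8462


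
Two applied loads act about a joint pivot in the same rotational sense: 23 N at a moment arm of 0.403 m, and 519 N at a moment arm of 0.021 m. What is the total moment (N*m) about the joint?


M = F1 * d1 + F2 * d2
M = 23 * 0.403 + 519 * 0.021
M = 9.2690 + 10.8990
M = 20.1680


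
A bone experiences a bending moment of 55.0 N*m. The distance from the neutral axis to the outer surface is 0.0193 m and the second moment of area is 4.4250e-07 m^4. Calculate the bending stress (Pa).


sigma = M * c / I
sigma = 55.0 * 0.0193 / 4.4250e-07
M * c = 1.0615
sigma = 2.3989e+06


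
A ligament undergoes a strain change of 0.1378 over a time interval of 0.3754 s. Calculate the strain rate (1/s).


strain_rate = delta_strain / delta_t
strain_rate = 0.1378 / 0.3754
strain_rate = 0.3671


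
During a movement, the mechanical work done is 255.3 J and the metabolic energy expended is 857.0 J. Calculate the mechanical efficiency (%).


eta = (W_mech / E_meta) * 100
eta = (255.3 / 857.0) * 100
ratio = 0.2979
eta = 29.7900


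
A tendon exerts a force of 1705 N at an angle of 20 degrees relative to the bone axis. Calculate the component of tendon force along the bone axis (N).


F_eff = F_tendon * cos(theta)
theta = 20 deg = 0.3491 rad
cos(theta) = 0.9397
F_eff = 1705 * 0.9397
F_eff = 1602.1759


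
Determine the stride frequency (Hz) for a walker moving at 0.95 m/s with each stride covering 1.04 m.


f = v / stride_length
f = 0.95 / 1.04
f = 0.9135


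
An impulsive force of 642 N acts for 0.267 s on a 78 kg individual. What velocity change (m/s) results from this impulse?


J = F * dt = 642 * 0.267 = 171.4140 N*s
delta_v = J / m
delta_v = 171.4140 / 78
delta_v = 2.1976


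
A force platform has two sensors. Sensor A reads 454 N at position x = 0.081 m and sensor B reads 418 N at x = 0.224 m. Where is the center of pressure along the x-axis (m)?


COP_x = (F1*x1 + F2*x2) / (F1 + F2)
COP_x = (454*0.081 + 418*0.224) / (454 + 418)
Numerator = 130.4060
Denominator = 872
COP_x = 0.1495


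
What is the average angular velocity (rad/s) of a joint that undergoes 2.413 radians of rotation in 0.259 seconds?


omega = delta_theta / delta_t
omega = 2.413 / 0.259
omega = 9.3166


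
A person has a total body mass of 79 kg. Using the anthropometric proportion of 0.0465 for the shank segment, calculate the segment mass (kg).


m_segment = body_mass * fraction
m_segment = 79 * 0.0465
m_segment = 3.6735


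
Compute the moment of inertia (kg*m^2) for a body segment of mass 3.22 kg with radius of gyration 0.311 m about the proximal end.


I = m * k^2
I = 3.22 * 0.311^2
k^2 = 0.0967
I = 0.3114


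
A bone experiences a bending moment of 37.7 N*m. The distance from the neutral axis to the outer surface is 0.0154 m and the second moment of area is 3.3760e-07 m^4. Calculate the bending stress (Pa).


sigma = M * c / I
sigma = 37.7 * 0.0154 / 3.3760e-07
M * c = 0.5806
sigma = 1.7197e+06


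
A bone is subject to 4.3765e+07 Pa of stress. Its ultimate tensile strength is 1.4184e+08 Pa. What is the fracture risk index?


FRI = applied / ultimate
FRI = 4.3765e+07 / 1.4184e+08
FRI = 0.3086


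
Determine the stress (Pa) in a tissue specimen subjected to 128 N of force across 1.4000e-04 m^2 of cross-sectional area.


stress = F / A
stress = 128 / 1.4000e-04
stress = 914285.7143


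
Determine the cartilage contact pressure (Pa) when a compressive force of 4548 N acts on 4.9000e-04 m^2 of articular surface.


P = F / A
P = 4548 / 4.9000e-04
P = 9.2816e+06


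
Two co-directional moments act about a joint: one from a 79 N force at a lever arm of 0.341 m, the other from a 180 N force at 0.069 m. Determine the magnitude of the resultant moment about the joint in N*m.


M = F1 * d1 + F2 * d2
M = 79 * 0.341 + 180 * 0.069
M = 26.9390 + 12.4200
M = 39.3590


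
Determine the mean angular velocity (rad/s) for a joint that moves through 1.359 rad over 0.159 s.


omega = delta_theta / delta_t
omega = 1.359 / 0.159
omega = 8.5472


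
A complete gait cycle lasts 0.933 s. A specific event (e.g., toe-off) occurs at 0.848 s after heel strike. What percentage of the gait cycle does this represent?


pct = (event_time / cycle_time) * 100
pct = (0.848 / 0.933) * 100
ratio = 0.9089
pct = 90.8896


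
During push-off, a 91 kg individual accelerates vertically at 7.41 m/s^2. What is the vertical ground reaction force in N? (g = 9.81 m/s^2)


GRF = m * (g + a)
GRF = 91 * (9.81 + 7.41)
GRF = 91 * 17.2200
GRF = 1567.0200
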